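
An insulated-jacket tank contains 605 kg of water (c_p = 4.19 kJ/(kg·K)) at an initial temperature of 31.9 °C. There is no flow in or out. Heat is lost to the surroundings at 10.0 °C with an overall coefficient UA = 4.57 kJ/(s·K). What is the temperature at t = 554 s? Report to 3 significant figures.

M c_p dT/dt = −UA(T − T_amb).
dT/dt = (T_ss − T)/τ with T_ss = T_amb = 10.000 °C, τ = M c_p/UA = 605·4.19/4.57 = 554.69 s.
T approaches T_ss exponentially: T(t) = T_ss + (T₀ − T_ss) e^(−t/τ).
T(554) = 10.000 + (21.900)·0.36834 = 18.067 °C.

18.1 °C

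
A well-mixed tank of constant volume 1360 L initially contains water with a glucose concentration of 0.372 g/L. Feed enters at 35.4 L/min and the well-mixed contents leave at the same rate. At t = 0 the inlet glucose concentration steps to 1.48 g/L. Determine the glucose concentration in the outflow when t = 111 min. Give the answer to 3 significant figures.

1.42 g/L

Unsteady species balance (constant V, well mixed): V dC/dt = Q(C_in − C).
Time constant τ = V/Q = 1360/35.4 = 38.418 min.
C approaches C_in exponentially: C(t) = C_in + (C₀ − C_in) e^(−t/τ).
C(111) = 1.48 + (0.372 − 1.48)·e^(−111/38.418) = 1.48 + (-1.1080)·0.055617 = 1.4184 g/L.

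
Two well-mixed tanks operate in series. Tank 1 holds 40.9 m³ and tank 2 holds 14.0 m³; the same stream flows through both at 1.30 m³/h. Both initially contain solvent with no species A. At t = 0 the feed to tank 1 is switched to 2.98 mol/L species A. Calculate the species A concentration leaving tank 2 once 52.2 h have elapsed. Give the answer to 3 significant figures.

Species balance on tank i: dCᵢ/dt = (Cᵢ₋₁ − Cᵢ)/τᵢ with τᵢ = Vᵢ/Q.
τ₁ = 40.9/1.30 = 31.462 h; τ₂ = 14.0/1.30 = 10.769 h.
Solving the cascade with C₁(0)=C₂(0)=0 gives C₂(t) = C_in[1 − (τ₁ e^(−t/τ₁) − τ₂ e^(−t/τ₂))/(τ₁ − τ₂)].
At t = 52.2: e^(−t/τ₁) = 0.19030, e^(−t/τ₂) = 0.0078508.
C₂ = 2.98·[1 − (31.462·0.19030 − 10.769·0.0078508)/(20.692)] = 2.98·0.71475 = 2.1300 mol/L.

2.13 mol/L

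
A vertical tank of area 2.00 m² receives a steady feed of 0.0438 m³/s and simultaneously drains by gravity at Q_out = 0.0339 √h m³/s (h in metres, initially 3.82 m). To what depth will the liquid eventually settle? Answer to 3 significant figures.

1.67 m

Unsteady balance on liquid volume: A dh/dt = Q_in − 0.0339 √h. At steady state dh/dt = 0:
Q_in = 0.0339 √h_ss ⇒ √h_ss = 0.0438/0.0339 = 1.2920.
h_ss = 1.2920² = 1.6694 m. (Since h₀ = 3.82 m > h_ss, the level will fall toward this value.)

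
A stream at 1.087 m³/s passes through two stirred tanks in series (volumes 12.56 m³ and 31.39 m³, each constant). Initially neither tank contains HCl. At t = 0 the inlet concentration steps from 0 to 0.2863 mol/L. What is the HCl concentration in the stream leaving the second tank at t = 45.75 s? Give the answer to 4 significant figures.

Species balance on tank i: dCᵢ/dt = (Cᵢ₋₁ − Cᵢ)/τᵢ with τᵢ = Vᵢ/Q.
τ₁ = 12.56/1.087 = 11.5547 s; τ₂ = 31.39/1.087 = 28.8776 s.
Solving the cascade with C₁(0)=C₂(0)=0 gives C₂(t) = C_in[1 − (τ₁ e^(−t/τ₁) − τ₂ e^(−t/τ₂))/(τ₁ − τ₂)].
At t = 45.75: e^(−t/τ₁) = 0.0190743, e^(−t/τ₂) = 0.205097.
C₂ = 0.2863·[1 − (11.5547·0.0190743 − 28.8776·0.205097)/(-17.3229)] = 0.2863·0.670821 = 0.192056 mol/L.

0.1921 mol/L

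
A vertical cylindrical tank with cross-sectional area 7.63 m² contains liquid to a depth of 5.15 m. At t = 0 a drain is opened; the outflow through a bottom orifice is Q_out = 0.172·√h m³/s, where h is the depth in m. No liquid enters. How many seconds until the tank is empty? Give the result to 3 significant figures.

A dh/dt = −Q_out = −0.172 √h.
∫ h^(−1/2) dh = −(0.172/A) ∫ dt, giving 2√h = 2√h₀ − (0.172/A) t.
Tank is empty when √h = 0: t_empty = 2A√h₀/0.172.
t_empty = 2·7.63·√5.15/0.172 = 15.260·2.2694/0.172 = 201.34 s.

201 s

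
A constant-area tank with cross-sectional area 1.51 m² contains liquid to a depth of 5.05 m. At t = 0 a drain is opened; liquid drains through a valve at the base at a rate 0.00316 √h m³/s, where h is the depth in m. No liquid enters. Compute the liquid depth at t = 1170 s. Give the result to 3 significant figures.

1.05 m

A dh/dt = −Q_out = −0.00316 √h.
∫ h^(−1/2) dh = −(0.00316/A) ∫ dt, giving 2√h = 2√h₀ − (0.00316/A) t.
√h = √5.05 − 0.00316·1170/(2·1.51) = 2.2472 − 1.2242 = 1.0230.
h = 1.0230² = 1.0465 m.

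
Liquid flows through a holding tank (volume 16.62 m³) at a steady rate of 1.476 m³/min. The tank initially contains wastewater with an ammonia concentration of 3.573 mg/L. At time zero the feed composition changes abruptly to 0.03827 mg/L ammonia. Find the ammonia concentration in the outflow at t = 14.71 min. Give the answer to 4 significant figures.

Unsteady species balance (constant V, well mixed): V dC/dt = Q(C_in − C).
Rewrite as dC/dt + C/τ = C_in/τ, τ = V/Q = 11.2602 min.
This is linear first-order; C(t) = C_in + (C₀ − C_in) e^(−t/τ).
C(14.71) = 0.03827 + (3.573 − 0.03827)·e^(−14.71/11.2602) = 0.03827 + (3.53473)·0.270800 = 0.995474 mg/L.

0.9955 mg/L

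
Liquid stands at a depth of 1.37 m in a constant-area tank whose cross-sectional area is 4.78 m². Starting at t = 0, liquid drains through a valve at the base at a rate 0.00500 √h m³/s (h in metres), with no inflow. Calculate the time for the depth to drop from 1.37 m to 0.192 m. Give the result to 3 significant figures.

1400 s

Mass balance (ρ constant): A dh/dt = −0.00500 √h.
This is separable: 2 d(√h)/dt = −0.00500/A, so √h = √h₀ − (0.00500/(2A)) t.
t = 2A(√h₀ − √h)/0.00500 = 2·4.78·(√1.37 − √0.192)/0.00500
  = 9.5600 × (1.1705 − 0.43818) / 0.00500 = 1400.1 s.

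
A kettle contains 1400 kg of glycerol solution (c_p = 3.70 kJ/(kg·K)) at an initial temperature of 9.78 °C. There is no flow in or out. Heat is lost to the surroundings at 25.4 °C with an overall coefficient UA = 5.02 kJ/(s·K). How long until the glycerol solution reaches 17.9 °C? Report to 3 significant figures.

757 s

Lumped-capacitance energy balance: M c_p dT/dt = UA(T_amb − T).
τ = M c_p/UA = 1031.9 s; T_ss = T_amb = 25.400 °C.
T(t) = T_ss + (T₀ − T_ss)e^(−t/τ); set T = 17.9:
t = −τ ln[(T − T_ss)/(T₀ − T_ss)] = −1031.9 · ln(0.48015) = 757.03 s.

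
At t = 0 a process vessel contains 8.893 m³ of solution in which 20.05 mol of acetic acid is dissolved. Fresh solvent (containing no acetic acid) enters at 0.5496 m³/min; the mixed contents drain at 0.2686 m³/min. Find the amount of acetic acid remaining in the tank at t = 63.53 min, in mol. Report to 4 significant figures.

6.999 mol

Total volume: dV/dt = Q_in − Q_out = 0.281000 m³/min, so V(t) = 8.893 + 0.281000 t and V(63.53) = 26.7449 m³.
No acetic acid enters, so dm/dt = −Q_out · (m/V).
dm/m = −Q_out dt/(V₀ + 0.281000 t); integrating gives ln(m/m₀) = −(Q_out/(Q_in−Q_out)) ln(V/V₀).
m = m₀ (V₀/V)^(Q_out/(Q_in−Q_out)) = 20.05 × (8.893/26.7449)^(0.955872) = 6.99879 mol.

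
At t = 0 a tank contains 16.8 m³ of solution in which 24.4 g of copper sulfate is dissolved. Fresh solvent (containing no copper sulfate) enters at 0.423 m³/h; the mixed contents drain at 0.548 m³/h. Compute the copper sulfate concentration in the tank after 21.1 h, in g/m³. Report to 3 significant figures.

Let m(t) be the amount of copper sulfate. Volume: V(t) = V₀ + (Q_in − Q_out) t = 16.8 − 0.12500 t; V(21.1) = 14.162 m³.
Species balance (pure solvent in): dm/dt = −Q_out · m/V(t).
dm/m = −Q_out dt/(V₀ − 0.12500 t); integrating gives ln(m/m₀) = −(Q_out/(Q_in−Q_out)) ln(V/V₀).
m = m₀ (V₀/V)^(Q_out/(Q_in−Q_out)) = 24.4 × (16.8/14.162)^(-4.3840) = 11.541 g.
C = m/V = 11.541/14.162 = 0.81488 g/m³.

0.815 g/m³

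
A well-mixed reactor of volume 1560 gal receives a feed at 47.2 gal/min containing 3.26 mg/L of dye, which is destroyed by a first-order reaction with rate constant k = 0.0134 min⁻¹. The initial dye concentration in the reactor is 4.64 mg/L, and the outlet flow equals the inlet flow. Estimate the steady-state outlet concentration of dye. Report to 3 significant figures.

2.26 mg/L

Accumulation = in − out − consumed: V dC/dt = Q C_in − Q C − k V C.
Steady state (dC/dt = 0): C_ss = Q C_in/(Q + kV) = C_in/(1 + kV/Q).
C_ss = 47.2·3.26/(47.2 + 0.0134·1560) = 153.87/68.104 = 2.2594 mg/L.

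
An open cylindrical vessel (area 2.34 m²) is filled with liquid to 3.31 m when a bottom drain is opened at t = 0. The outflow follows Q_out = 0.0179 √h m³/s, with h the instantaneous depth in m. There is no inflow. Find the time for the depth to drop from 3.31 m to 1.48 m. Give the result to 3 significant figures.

Unsteady balance on liquid volume: A dh/dt = −0.0179 √h.
This is separable: 2 d(√h)/dt = −0.0179/A, so √h = √h₀ − (0.0179/(2A)) t.
t = 2A(√h₀ − √h)/0.0179 = 2·2.34·(√3.31 − √1.48)/0.0179
  = 4.6800 × (1.8193 − 1.2166) / 0.0179 = 157.60 s.

158 s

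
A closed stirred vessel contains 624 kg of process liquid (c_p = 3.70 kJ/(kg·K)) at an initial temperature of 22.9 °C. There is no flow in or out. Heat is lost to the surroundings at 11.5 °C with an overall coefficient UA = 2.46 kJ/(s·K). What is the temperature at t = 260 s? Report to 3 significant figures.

M c_p dT/dt = −UA(T − T_amb).
dT/dt = (T_ss − T)/τ with T_ss = T_amb = 11.500 °C, τ = M c_p/UA = 624·3.70/2.46 = 938.54 s.
Solution: T(t) = T_ss + (T₀ − T_ss) e^(−t/τ).
T(260) = 11.500 + (11.400)·0.75803 = 20.142 °C.

20.1 °C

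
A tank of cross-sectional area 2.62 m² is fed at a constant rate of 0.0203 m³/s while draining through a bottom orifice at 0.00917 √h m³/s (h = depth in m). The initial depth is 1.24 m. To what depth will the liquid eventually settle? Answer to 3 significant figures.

A dh/dt = Q_in − 0.00917 √h. Steady state requires inflow = outflow:
Q_in = 0.00917 √h_ss ⇒ √h_ss = 0.0203/0.00917 = 2.2137.
h_ss = 2.2137² = 4.9006 m. (Since h₀ = 1.24 m < h_ss, the level will rise toward this value.)

4.90 m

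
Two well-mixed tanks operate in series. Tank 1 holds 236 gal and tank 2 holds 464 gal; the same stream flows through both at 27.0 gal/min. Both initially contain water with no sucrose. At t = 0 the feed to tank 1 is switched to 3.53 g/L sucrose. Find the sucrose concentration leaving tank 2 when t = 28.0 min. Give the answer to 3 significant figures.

Species balance on tank i: dCᵢ/dt = (Cᵢ₋₁ − Cᵢ)/τᵢ with τᵢ = Vᵢ/Q.
τ₁ = 236/27.0 = 8.7407 min; τ₂ = 464/27.0 = 17.185 min.
Solving the cascade with C₁(0)=C₂(0)=0 gives C₂(t) = C_in[1 − (τ₁ e^(−t/τ₁) − τ₂ e^(−t/τ₂))/(τ₁ − τ₂)].
At t = 28.0: e^(−t/τ₁) = 0.040624, e^(−t/τ₂) = 0.19606.
C₂ = 3.53·[1 − (8.7407·0.040624 − 17.185·0.19606)/(-8.4444)] = 3.53·0.64304 = 2.2699 g/L.

2.27 g/L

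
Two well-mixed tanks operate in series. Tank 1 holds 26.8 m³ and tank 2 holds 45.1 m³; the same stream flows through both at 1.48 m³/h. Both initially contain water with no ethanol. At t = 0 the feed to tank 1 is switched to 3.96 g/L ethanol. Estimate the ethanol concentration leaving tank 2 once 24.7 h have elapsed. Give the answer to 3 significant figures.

1.10 g/L

Each tank obeys Vᵢ dCᵢ/dt = Q(Cᵢ₋₁ − Cᵢ), so τᵢ = Vᵢ/Q.
τ₁ = 26.8/1.48 = 18.108 h; τ₂ = 45.1/1.48 = 30.473 h.
Solving the cascade with C₁(0)=C₂(0)=0 gives C₂(t) = C_in[1 − (τ₁ e^(−t/τ₁) − τ₂ e^(−t/τ₂))/(τ₁ − τ₂)].
At t = 24.7: e^(−t/τ₁) = 0.25563, e^(−t/τ₂) = 0.44461.
C₂ = 3.96·[1 − (18.108·0.25563 − 30.473·0.44461)/(-12.365)] = 3.96·0.27863 = 1.1034 g/L.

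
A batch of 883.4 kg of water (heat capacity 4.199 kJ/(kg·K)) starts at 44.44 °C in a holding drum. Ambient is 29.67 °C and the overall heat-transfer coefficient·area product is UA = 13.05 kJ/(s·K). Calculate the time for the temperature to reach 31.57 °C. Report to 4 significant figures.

M c_p dT/dt = −UA(T − T_amb).
τ = M c_p/UA = 284.245 s; T_ss = T_amb = 29.6700 °C.
T(t) = T_ss + (T₀ − T_ss)e^(−t/τ); set T = 31.57:
t = −τ ln[(T − T_ss)/(T₀ − T_ss)] = −284.245 · ln(0.128639) = 582.914 s.

582.9 s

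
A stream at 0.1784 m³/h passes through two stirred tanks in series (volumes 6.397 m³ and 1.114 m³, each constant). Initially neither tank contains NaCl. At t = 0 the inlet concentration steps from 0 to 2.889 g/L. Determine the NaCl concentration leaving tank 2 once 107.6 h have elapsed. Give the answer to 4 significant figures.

Species balance on tank i: dCᵢ/dt = (Cᵢ₋₁ − Cᵢ)/τᵢ with τᵢ = Vᵢ/Q.
τ₁ = 6.397/0.1784 = 35.8576 h; τ₂ = 1.114/0.1784 = 6.24439 h.
Solving the cascade with C₁(0)=C₂(0)=0 gives C₂(t) = C_in[1 − (τ₁ e^(−t/τ₁) − τ₂ e^(−t/τ₂))/(τ₁ − τ₂)].
At t = 107.6: e^(−t/τ₁) = 0.0497494, e^(−t/τ₂) = 3.28454e-08.
C₂ = 2.889·[1 − (35.8576·0.0497494 − 6.24439·3.28454e-08)/(29.6132)] = 2.889·0.939760 = 2.71497 g/L.

2.715 g/L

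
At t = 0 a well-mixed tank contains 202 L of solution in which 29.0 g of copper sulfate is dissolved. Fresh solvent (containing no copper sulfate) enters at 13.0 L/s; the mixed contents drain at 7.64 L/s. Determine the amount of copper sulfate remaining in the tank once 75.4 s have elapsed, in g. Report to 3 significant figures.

6.06 g

Total volume: dV/dt = Q_in − Q_out = 5.3600 L/s, so V(t) = 202 + 5.3600 t and V(75.4) = 606.14 L.
No copper sulfate enters, so dm/dt = −Q_out · (m/V).
Separate: dm/m = −Q_out dt/V(t) ⇒ ln(m/m₀) = −(Q_out/(Q_in−Q_out)) ln(V/V₀).
m = m₀ (V₀/V)^(Q_out/(Q_in−Q_out)) = 29.0 × (202/606.14)^(1.4254) = 6.0558 g.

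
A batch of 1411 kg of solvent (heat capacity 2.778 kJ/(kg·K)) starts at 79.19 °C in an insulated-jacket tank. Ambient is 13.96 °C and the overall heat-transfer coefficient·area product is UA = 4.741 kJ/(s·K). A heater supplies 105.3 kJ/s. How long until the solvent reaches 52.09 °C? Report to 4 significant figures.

Lumped-capacitance energy balance: M c_p dT/dt = UA(T_amb − T) + Q̇.
τ = M c_p/UA = 826.779 s; T_ss = T_amb + Q̇/UA = 13.96 + 105.3/4.741 = 36.1705 °C.
T(t) = T_ss + (T₀ − T_ss)e^(−t/τ); set T = 52.09:
t = −τ ln[(T − T_ss)/(T₀ − T_ss)] = −826.779 · ln(0.370053) = 821.908 s.

821.9 s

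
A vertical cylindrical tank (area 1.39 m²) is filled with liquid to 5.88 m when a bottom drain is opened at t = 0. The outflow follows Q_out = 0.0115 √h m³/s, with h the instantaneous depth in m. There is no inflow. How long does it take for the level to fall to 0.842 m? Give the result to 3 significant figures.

With no inflow, A dh/dt = −0.0115 √h.
∫ h^(−1/2) dh = −(0.0115/A) ∫ dt, giving 2√h = 2√h₀ − (0.0115/A) t.
t = 2A(√h₀ − √h)/0.0115 = 2·1.39·(√5.88 − √0.842)/0.0115
  = 2.7800 × (2.4249 − 0.91761) / 0.0115 = 364.37 s.

364 s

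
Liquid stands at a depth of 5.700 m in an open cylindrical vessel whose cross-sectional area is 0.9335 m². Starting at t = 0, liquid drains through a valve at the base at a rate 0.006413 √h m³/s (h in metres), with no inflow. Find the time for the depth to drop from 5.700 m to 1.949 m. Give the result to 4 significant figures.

288.6 s

A dh/dt = −Q_out = −0.006413 √h.
This is separable: 2 d(√h)/dt = −0.006413/A, so √h = √h₀ − (0.006413/(2A)) t.
t = 2A(√h₀ − √h)/0.006413 = 2·0.9335·(√5.700 − √1.949)/0.006413
  = 1.86700 × (2.38747 − 1.39607) / 0.006413 = 288.624 s.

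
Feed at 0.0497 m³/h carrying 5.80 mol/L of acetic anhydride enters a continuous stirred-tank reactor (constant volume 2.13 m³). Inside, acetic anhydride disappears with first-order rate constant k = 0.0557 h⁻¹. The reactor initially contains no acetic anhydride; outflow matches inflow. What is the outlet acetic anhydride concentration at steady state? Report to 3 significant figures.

Accumulation = in − out − consumed: V dC/dt = Q C_in − Q C − k V C.
At steady state: 0 = Q C_in − (Q + kV) C_ss, so C_ss = Q C_in/(Q + kV).
C_ss = 0.0497·5.80/(0.0497 + 0.0557·2.13) = 0.28826/0.16834 = 1.7124 mol/L.

1.71 mol/L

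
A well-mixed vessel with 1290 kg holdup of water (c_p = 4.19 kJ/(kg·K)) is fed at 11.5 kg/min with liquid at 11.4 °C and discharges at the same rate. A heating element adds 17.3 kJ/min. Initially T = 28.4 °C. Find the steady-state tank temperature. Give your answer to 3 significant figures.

Heat balance on the well-mixed liquid: M c_p dT/dt = ṁ c_p (T_in − T) + 17.3.
At steady state dT/dt = 0 ⇒ T_ss = T_in + Q̇/(ṁ c_p) = 11.4 + 17.3/(11.5·4.19) = 11.759 °C.

11.8 °C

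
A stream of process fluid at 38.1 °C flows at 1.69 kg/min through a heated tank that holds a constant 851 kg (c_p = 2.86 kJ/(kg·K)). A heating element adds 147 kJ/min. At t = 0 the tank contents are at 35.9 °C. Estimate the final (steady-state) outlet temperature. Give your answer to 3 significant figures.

68.5 °C

M c_p dT/dt = ṁ c_p (T_in − T) + Q̇.
At steady state dT/dt = 0 ⇒ T_ss = T_in + Q̇/(ṁ c_p) = 38.1 + 147/(1.69·2.86) = 68.513 °C.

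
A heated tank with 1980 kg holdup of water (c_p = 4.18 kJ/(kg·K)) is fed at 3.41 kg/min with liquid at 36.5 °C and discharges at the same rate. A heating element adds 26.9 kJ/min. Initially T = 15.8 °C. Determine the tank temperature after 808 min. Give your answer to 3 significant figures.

32.8 °C

M c_p dT/dt = ṁ c_p (T_in − T) + Q̇.
Rearrange: dT/dt = (T_ss − T)/τ with τ = M/ṁ = 580.65 min and T_ss = T_in + Q̇/(ṁ c_p) = 38.387 °C.
This is linear first-order; T(t) = T_ss + (T₀ − T_ss) e^(−t/τ).
T(808) = 38.387 + (-22.587)·e^(−808/580.65) = 38.387 + (-22.587)·0.24869 = 32.770 °C.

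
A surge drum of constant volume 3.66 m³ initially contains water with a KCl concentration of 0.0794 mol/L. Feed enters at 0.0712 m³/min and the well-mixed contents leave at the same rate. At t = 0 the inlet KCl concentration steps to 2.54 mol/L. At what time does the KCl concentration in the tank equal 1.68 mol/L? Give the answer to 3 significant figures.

54.0 min

Species balance: V dC/dt = Q(C_in − C) ⇒ τ = V/Q = 51.404 min.
C(t) = C_in + (C₀ − C_in) e^(−t/τ). Set C = 1.68 and solve for t:
e^(−t/τ) = (C − C_in)/(C₀ − C_in) = (1.68 − 2.54)/(0.0794 − 2.54) = 0.34951
t = −τ ln(…) = 51.404 × 1.0512 = 54.038 min.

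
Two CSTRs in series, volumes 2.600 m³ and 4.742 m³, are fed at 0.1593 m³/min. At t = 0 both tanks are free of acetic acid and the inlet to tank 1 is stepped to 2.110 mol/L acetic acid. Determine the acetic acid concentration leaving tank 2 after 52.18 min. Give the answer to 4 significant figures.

Each tank obeys Vᵢ dCᵢ/dt = Q(Cᵢ₋₁ − Cᵢ), so τᵢ = Vᵢ/Q.
τ₁ = 2.600/0.1593 = 16.3214 min; τ₂ = 4.742/0.1593 = 29.7677 min.
Solving the cascade with C₁(0)=C₂(0)=0 gives C₂(t) = C_in[1 − (τ₁ e^(−t/τ₁) − τ₂ e^(−t/τ₂))/(τ₁ − τ₂)].
At t = 52.18: e^(−t/τ₁) = 0.0408835, e^(−t/τ₂) = 0.173270.
C₂ = 2.110·[1 − (16.3214·0.0408835 − 29.7677·0.173270)/(-13.4463)] = 2.110·0.666037 = 1.40534 mol/L.

1.405 mol/L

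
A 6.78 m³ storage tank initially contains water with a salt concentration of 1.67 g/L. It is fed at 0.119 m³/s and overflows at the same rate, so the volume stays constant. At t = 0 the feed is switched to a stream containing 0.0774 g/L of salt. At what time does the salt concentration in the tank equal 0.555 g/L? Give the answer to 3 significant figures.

68.6 s

Transient balance on the dissolved component: V dC/dt = Q(C_in − C), so τ = V/Q = 56.975 s.
C(t) = C_in + (C₀ − C_in) e^(−t/τ). Set C = 0.555 and solve for t:
e^(−t/τ) = (C − C_in)/(C₀ − C_in) = (0.555 − 0.0774)/(1.67 − 0.0774) = 0.29989
t = −τ ln(…) = 56.975 × 1.2043 = 68.618 s.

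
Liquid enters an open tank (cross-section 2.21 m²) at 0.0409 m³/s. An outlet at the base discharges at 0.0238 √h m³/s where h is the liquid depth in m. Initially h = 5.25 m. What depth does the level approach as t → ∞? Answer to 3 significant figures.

2.95 m

A dh/dt = Q_in − 0.0238 √h. Steady state requires inflow = outflow:
Q_in = 0.0238 √h_ss ⇒ √h_ss = 0.0409/0.0238 = 1.7185.
h_ss = 1.7185² = 2.9532 m. (Since h₀ = 5.25 m > h_ss, the level will fall toward this value.)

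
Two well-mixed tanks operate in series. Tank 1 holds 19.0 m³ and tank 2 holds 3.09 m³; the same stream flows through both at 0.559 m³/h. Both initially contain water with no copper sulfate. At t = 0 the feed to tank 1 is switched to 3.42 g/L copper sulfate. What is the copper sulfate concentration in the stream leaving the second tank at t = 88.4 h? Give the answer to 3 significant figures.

3.12 g/L

Each tank obeys Vᵢ dCᵢ/dt = Q(Cᵢ₋₁ − Cᵢ), so τᵢ = Vᵢ/Q.
τ₁ = 19.0/0.559 = 33.989 h; τ₂ = 3.09/0.559 = 5.5277 h.
Tank 1: C₁ = C_in(1 − e^(−t/τ₁)). Tank 2 (τ₁ ≠ τ₂): C₂ = C_in[1 − (τ₁ e^(−t/τ₁) − τ₂ e^(−t/τ₂))/(τ₁ − τ₂)].
At t = 88.4: e^(−t/τ₁) = 0.074213, e^(−t/τ₂) = 1.1343e-07.
C₂ = 3.42·[1 − (33.989·0.074213 − 5.5277·1.1343e-07)/(28.462)] = 3.42·0.91137 = 3.1169 g/L.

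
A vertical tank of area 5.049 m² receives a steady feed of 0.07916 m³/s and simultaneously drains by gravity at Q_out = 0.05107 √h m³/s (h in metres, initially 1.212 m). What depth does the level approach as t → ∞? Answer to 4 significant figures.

2.403 m

Unsteady balance on liquid volume: A dh/dt = Q_in − 0.05107 √h. At steady state dh/dt = 0:
Q_in = 0.05107 √h_ss ⇒ √h_ss = 0.07916/0.05107 = 1.55003.
h_ss = 1.55003² = 2.40259 m. (Since h₀ = 1.212 m < h_ss, the level will rise toward this value.)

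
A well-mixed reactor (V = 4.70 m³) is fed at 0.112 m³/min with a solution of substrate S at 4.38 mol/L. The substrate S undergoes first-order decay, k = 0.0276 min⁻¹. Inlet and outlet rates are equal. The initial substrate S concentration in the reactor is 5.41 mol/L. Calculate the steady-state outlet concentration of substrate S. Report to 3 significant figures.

Accumulation = in − out − consumed: V dC/dt = Q C_in − Q C − k V C.
Steady state (dC/dt = 0): C_ss = Q C_in/(Q + kV) = C_in/(1 + kV/Q).
C_ss = 0.112·4.38/(0.112 + 0.0276·4.70) = 0.49056/0.24172 = 2.0295 mol/L.

2.03 mol/L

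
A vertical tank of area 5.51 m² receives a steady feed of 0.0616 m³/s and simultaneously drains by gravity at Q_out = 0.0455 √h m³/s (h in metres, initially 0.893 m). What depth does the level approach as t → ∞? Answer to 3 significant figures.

A dh/dt = Q_in − 0.0455 √h. Steady state requires inflow = outflow:
Q_in = 0.0455 √h_ss ⇒ √h_ss = 0.0616/0.0455 = 1.3538.
h_ss = 1.3538² = 1.8329 m. (Since h₀ = 0.893 m < h_ss, the level will rise toward this value.)

1.83 m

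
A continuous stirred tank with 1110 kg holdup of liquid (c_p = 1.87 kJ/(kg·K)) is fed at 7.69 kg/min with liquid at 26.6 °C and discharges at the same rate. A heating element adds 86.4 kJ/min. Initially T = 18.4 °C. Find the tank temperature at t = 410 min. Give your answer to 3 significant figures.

31.8 °C

Heat balance on the well-mixed liquid: M c_p dT/dt = ṁ c_p (T_in − T) + 86.4.
Rearrange: dT/dt = (T_ss − T)/τ with τ = M/ṁ = 144.34 min and T_ss = T_in + Q̇/(ṁ c_p) = 32.608 °C.
Integrating: T(t) = T_ss + (T₀ − T_ss) e^(−t/τ).
T(410) = 32.608 + (-14.208)·e^(−410/144.34) = 32.608 + (-14.208)·0.058399 = 31.778 °C.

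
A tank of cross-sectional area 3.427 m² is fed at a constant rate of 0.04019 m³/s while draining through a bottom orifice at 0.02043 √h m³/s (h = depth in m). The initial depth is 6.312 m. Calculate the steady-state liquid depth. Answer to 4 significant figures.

3.870 m

A dh/dt = Q_in − 0.02043 √h. Steady state requires inflow = outflow:
Q_in = 0.02043 √h_ss ⇒ √h_ss = 0.04019/0.02043 = 1.96721.
h_ss = 1.96721² = 3.86990 m. (Since h₀ = 6.312 m > h_ss, the level will fall toward this value.)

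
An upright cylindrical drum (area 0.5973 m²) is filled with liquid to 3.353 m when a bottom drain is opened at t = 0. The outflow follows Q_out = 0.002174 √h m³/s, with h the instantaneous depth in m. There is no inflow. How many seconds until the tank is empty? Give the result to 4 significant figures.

Accumulation of liquid (constant cross-section A): A dh/dt = −0.002174 √h.
∫ h^(−1/2) dh = −(0.002174/A) ∫ dt, giving 2√h = 2√h₀ − (0.002174/A) t.
Set h = 0: 2√h₀ = (0.002174/A) t_empty ⇒ t_empty = 2A√h₀/0.002174.
t_empty = 2·0.5973·√3.353/0.002174 = 1.19460·1.83112/0.002174 = 1006.19 s.

1006 s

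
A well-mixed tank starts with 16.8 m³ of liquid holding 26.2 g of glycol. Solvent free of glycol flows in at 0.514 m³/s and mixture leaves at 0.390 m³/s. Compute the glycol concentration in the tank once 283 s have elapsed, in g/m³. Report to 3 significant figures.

0.0145 g/m³

Let m(t) be the amount of glycol. Volume: V(t) = V₀ + (Q_in − Q_out) t = 16.8 + 0.12400 t; V(283) = 51.892 m³.
Solute balance: dm/dt = 0 − Q_out C = −Q_out m/V(t).
Separate: dm/m = −Q_out dt/V(t) ⇒ ln(m/m₀) = −(Q_out/(Q_in−Q_out)) ln(V/V₀).
m = m₀ (V₀/V)^(Q_out/(Q_in−Q_out)) = 26.2 × (16.8/51.892)^(3.1452) = 0.75480 g.
C = m/V = 0.75480/51.892 = 0.014546 g/m³.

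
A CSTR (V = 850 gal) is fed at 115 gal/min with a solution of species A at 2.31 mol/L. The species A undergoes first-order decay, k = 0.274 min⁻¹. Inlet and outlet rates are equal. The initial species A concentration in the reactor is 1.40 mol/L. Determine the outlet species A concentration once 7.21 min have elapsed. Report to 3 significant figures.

0.797 mol/L

V dC/dt = Q(C_in − C) − k V C.
This is linear with rate a = Q/V + k = 0.40929 min⁻¹.
C_ss = Q C_in/(Q + kV) = 0.76358 mol/L; C(t) = C_ss + (C₀ − C_ss) e^(−a t).
C(7.21) = 0.76358 + (0.63642)·e^(−0.40929·7.21) = 0.76358 + (0.63642)·0.052287 = 0.79686 mol/L.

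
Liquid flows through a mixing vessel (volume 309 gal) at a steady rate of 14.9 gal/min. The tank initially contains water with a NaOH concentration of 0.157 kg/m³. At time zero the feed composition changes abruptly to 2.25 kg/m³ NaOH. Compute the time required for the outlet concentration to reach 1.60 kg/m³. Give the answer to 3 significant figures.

Unsteady species balance (constant V, well mixed): V dC/dt = Q(C_in − C), so τ = V/Q = 20.738 min.
C(t) = C_in + (C₀ − C_in) e^(−t/τ). Set C = 1.60 and solve for t:
e^(−t/τ) = (C − C_in)/(C₀ − C_in) = (1.60 − 2.25)/(0.157 − 2.25) = 0.31056
t = −τ ln(…) = 20.738 × 1.1694 = 24.251 min.

24.3 min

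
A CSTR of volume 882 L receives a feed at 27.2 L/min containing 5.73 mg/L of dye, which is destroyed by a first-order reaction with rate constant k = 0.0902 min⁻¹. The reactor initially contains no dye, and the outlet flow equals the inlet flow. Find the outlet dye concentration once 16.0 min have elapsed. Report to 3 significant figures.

1.25 mg/L

Accumulation = in − out − consumed: V dC/dt = Q C_in − Q C − k V C.
dC/dt = (Q/V) C_in − (Q/V + k) C; effective rate a = Q/V + k = 0.030839 + 0.0902 = 0.12104 min⁻¹.
C_ss = Q C_in/(Q + kV) = 1.4599 mg/L; C(t) = C_ss + (C₀ − C_ss) e^(−a t).
C(16.0) = 1.4599 + (-1.4599)·e^(−0.12104·16.0) = 1.4599 + (-1.4599)·0.14419 = 1.2494 mg/L.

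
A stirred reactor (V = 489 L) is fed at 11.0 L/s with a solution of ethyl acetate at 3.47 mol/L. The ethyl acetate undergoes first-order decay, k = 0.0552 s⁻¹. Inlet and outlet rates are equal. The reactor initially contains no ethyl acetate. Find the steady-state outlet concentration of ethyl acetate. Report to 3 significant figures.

V dC/dt = Q(C_in − C) − k V C.
At steady state: 0 = Q C_in − (Q + kV) C_ss, so C_ss = Q C_in/(Q + kV).
C_ss = 11.0·3.47/(11.0 + 0.0552·489) = 38.170/37.993 = 1.0047 mol/L.

1.00 mol/L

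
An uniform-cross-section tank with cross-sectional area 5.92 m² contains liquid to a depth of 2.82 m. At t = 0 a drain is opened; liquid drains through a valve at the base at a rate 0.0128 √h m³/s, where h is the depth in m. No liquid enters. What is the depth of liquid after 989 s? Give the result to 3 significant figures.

Mass balance (ρ constant): A dh/dt = −0.0128 √h.
∫ h^(−1/2) dh = −(0.0128/A) ∫ dt, giving 2√h = 2√h₀ − (0.0128/A) t.
√h = √2.82 − 0.0128·989/(2·5.92) = 1.6793 − 1.0692 = 0.61010.
h = 0.61010² = 0.37222 m.

0.372 m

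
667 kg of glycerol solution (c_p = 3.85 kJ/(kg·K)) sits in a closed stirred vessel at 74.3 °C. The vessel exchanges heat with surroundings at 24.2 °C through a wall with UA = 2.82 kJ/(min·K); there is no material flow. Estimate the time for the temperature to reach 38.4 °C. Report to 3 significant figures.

Lumped-capacitance energy balance: M c_p dT/dt = UA(T_amb − T).
τ = M c_p/UA = 910.62 min; T_ss = T_amb = 24.200 °C.
T(t) = T_ss + (T₀ − T_ss)e^(−t/τ); set T = 38.4:
t = −τ ln[(T − T_ss)/(T₀ − T_ss)] = −910.62 · ln(0.28343) = 1148.1 min.

1150 min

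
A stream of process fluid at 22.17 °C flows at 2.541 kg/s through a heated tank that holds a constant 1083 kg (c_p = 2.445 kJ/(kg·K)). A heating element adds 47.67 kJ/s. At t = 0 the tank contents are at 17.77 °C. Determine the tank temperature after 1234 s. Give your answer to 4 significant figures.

M c_p dT/dt = ṁ c_p (T_in − T) + Q̇.
τ = M/ṁ = 426.210 s; T_ss = T_in + Q̇/(ṁ c_p) = 22.17 + 47.67/(2.541·2.445) = 29.8429 °C.
Integrating: T(t) = T_ss + (T₀ − T_ss) e^(−t/τ).
T(1234) = 29.8429 + (-12.0729)·e^(−1234/426.210) = 29.8429 + (-12.0729)·0.0552832 = 29.1755 °C.

29.18 °C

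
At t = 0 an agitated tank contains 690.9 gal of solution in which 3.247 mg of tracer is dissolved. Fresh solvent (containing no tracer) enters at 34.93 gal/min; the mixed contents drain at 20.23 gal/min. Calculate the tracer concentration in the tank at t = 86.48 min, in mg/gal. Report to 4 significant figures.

Let m(t) be the amount of tracer. Volume: V(t) = V₀ + (Q_in − Q_out) t = 690.9 + 14.7000 t; V(86.48) = 1962.16 gal.
Species balance (pure solvent in): dm/dt = −Q_out · m/V(t).
Separate: dm/m = −Q_out dt/V(t) ⇒ ln(m/m₀) = −(Q_out/(Q_in−Q_out)) ln(V/V₀).
m = m₀ (V₀/V)^(Q_out/(Q_in−Q_out)) = 3.247 × (690.9/1962.16)^(1.37619) = 0.772022 mg.
C = m/V = 0.772022/1962.16 = 0.000393456 mg/gal.

0.0003935 mg/gal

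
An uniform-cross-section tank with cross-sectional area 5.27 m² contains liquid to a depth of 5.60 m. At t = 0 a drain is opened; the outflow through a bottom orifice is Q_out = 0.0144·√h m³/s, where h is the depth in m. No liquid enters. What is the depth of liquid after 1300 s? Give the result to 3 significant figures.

0.349 m

A dh/dt = −Q_out = −0.0144 √h.
This is separable: 2 d(√h)/dt = −0.0144/A, so √h = √h₀ − (0.0144/(2A)) t.
√h = √5.60 − 0.0144·1300/(2·5.27) = 2.3664 − 1.7761 = 0.59034.
h = 0.59034² = 0.34850 m.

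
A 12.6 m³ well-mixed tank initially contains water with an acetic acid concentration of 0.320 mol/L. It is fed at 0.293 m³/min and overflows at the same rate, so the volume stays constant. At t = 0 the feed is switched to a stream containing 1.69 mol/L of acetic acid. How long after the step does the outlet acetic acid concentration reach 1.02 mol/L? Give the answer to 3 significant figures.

Unsteady species balance (constant V, well mixed): V dC/dt = Q(C_in − C), so τ = V/Q = 43.003 min.
C(t) = C_in + (C₀ − C_in) e^(−t/τ). Set C = 1.02 and solve for t:
e^(−t/τ) = (C − C_in)/(C₀ − C_in) = (1.02 − 1.69)/(0.320 − 1.69) = 0.48905
t = −τ ln(…) = 43.003 × 0.71529 = 30.760 min.

30.8 min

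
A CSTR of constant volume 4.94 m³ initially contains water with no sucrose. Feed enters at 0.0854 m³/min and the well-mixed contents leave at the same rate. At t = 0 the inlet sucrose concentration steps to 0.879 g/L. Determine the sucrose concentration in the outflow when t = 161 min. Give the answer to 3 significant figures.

0.825 g/L

Species balance on the tank: V dC/dt = Q(C_in − C).
Time constant τ = V/Q = 4.94/0.0854 = 57.845 min.
Integrating: C(t) = C_in + (C₀ − C_in) e^(−t/τ).
C(161) = 0.879 + (0 − 0.879)·e^(−161/57.845) = 0.879 + (-0.87900)·0.061835 = 0.82465 g/L.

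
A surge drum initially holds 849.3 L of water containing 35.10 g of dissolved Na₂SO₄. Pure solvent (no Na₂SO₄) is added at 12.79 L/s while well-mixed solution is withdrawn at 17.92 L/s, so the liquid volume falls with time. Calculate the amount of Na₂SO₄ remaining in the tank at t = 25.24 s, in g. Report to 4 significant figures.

Total volume: dV/dt = Q_in − Q_out = -5.13000 L/s, so V(t) = 849.3 − 5.13000 t and V(25.24) = 719.819 L.
No Na₂SO₄ enters, so dm/dt = −Q_out · (m/V).
dm/m = −Q_out dt/(V₀ − 5.13000 t); integrating gives ln(m/m₀) = −(Q_out/(Q_in−Q_out)) ln(V/V₀).
m = m₀ (V₀/V)^(Q_out/(Q_in−Q_out)) = 35.10 × (849.3/719.819)^(-3.49318) = 19.6954 g.

19.70 g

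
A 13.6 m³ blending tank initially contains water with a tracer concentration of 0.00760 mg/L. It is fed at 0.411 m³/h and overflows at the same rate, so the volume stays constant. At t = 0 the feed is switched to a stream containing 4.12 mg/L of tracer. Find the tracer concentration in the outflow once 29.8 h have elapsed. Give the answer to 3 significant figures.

2.45 mg/L

Mass balance on the solute (V constant): V dC/dt = Q(C_in − C).
Rewrite as dC/dt + C/τ = C_in/τ, τ = V/Q = 33.090 h.
C approaches C_in exponentially: C(t) = C_in + (C₀ − C_in) e^(−t/τ).
C(29.8) = 4.12 + (0.00760 − 4.12)·e^(−29.8/33.090) = 4.12 + (-4.1124)·0.40634 = 2.4490 mg/L.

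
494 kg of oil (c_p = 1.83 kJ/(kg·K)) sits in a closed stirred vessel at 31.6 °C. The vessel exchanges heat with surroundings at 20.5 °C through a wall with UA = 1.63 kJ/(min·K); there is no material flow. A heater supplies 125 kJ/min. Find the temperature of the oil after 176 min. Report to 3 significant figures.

Heat balance on the well-mixed liquid: M c_p dT/dt = −UA(T − T_amb) + Q̇.
dT/dt = (T_ss − T)/τ with T_ss = T_amb + Q̇/UA = 20.5 + 125/1.63 = 97.187 °C, τ = M c_p/UA = 494·1.83/1.63 = 554.61 min.
Solution: T(t) = T_ss + (T₀ − T_ss) e^(−t/τ).
T(176) = 97.187 + (-65.587)·0.72808 = 49.434 °C.

49.4 °C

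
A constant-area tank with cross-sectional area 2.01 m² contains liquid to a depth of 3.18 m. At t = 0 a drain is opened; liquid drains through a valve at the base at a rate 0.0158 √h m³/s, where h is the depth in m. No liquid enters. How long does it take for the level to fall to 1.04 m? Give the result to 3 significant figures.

194 s

A dh/dt = −Q_out = −0.0158 √h.
Separate and integrate: 2(√h − √h₀) = −(0.0158/A) t.
t = 2A(√h₀ − √h)/0.0158 = 2·2.01·(√3.18 − √1.04)/0.0158
  = 4.0200 × (1.7833 − 1.0198) / 0.0158 = 194.25 s.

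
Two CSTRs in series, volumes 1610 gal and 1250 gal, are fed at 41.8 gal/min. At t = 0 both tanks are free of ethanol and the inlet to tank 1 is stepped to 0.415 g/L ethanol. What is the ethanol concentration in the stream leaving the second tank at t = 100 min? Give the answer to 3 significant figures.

0.327 g/L

Time constants: τᵢ = Vᵢ/Q for each well-mixed tank.
τ₁ = 1610/41.8 = 38.517 min; τ₂ = 1250/41.8 = 29.904 min.
Solving the cascade with C₁(0)=C₂(0)=0 gives C₂(t) = C_in[1 − (τ₁ e^(−t/τ₁) − τ₂ e^(−t/τ₂))/(τ₁ − τ₂)].
At t = 100: e^(−t/τ₁) = 0.074551, e^(−t/τ₂) = 0.035295.
C₂ = 0.415·[1 − (38.517·0.074551 − 29.904·0.035295)/(8.6124)] = 0.415·0.78915 = 0.32750 g/L.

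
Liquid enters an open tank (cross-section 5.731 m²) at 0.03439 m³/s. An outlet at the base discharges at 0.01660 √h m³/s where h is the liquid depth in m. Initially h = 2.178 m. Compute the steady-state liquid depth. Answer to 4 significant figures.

Level balance: A dh/dt = 0.03439 − 0.01660 √h. Setting dh/dt = 0:
Q_in = 0.01660 √h_ss ⇒ √h_ss = 0.03439/0.01660 = 2.07169.
h_ss = 2.07169² = 4.29189 m. (Since h₀ = 2.178 m < h_ss, the level will rise toward this value.)

4.292 m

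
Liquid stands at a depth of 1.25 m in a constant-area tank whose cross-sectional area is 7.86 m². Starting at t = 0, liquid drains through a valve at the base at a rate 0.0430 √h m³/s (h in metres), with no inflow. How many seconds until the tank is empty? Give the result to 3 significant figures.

409 s

With no inflow, A dh/dt = −0.0430 √h.
∫ h^(−1/2) dh = −(0.0430/A) ∫ dt, giving 2√h = 2√h₀ − (0.0430/A) t.
Set h = 0: 2√h₀ = (0.0430/A) t_empty ⇒ t_empty = 2A√h₀/0.0430.
t_empty = 2·7.86·√1.25/0.0430 = 15.720·1.1180/0.0430 = 408.73 s.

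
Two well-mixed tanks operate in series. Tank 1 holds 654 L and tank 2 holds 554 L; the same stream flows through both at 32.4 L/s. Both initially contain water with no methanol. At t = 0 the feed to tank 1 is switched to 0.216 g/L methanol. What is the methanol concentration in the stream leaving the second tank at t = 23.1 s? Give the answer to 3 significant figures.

Each tank obeys Vᵢ dCᵢ/dt = Q(Cᵢ₋₁ − Cᵢ), so τᵢ = Vᵢ/Q.
τ₁ = 654/32.4 = 20.185 s; τ₂ = 554/32.4 = 17.099 s.
Solving the cascade with C₁(0)=C₂(0)=0 gives C₂(t) = C_in[1 − (τ₁ e^(−t/τ₁) − τ₂ e^(−t/τ₂))/(τ₁ − τ₂)].
At t = 23.1: e^(−t/τ₁) = 0.31841, e^(−t/τ₂) = 0.25899.
C₂ = 0.216·[1 − (20.185·0.31841 − 17.099·0.25899)/(3.0864)] = 0.216·0.35237 = 0.076111 g/L.

0.0761 g/L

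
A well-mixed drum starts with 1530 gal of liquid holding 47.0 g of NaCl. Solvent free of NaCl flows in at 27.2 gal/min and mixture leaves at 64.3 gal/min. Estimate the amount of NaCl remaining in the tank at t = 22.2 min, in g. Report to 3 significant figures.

12.3 g

Let m(t) be the amount of NaCl. Volume: V(t) = V₀ + (Q_in − Q_out) t = 1530 − 37.100 t; V(22.2) = 706.38 gal.
Solute balance: dm/dt = 0 − Q_out C = −Q_out m/V(t).
Separate: dm/m = −Q_out dt/V(t) ⇒ ln(m/m₀) = −(Q_out/(Q_in−Q_out)) ln(V/V₀).
m = m₀ (V₀/V)^(Q_out/(Q_in−Q_out)) = 47.0 × (1530/706.38)^(-1.7332) = 12.313 g.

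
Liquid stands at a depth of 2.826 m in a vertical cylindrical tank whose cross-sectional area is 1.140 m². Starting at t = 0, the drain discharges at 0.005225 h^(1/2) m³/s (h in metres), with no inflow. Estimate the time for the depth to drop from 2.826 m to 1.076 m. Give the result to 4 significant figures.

280.9 s

With no inflow, A dh/dt = −0.005225 √h.
∫ h^(−1/2) dh = −(0.005225/A) ∫ dt, giving 2√h = 2√h₀ − (0.005225/A) t.
t = 2A(√h₀ − √h)/0.005225 = 2·1.140·(√2.826 − √1.076)/0.005225
  = 2.28000 × (1.68107 − 1.03730) / 0.005225 = 280.916 s.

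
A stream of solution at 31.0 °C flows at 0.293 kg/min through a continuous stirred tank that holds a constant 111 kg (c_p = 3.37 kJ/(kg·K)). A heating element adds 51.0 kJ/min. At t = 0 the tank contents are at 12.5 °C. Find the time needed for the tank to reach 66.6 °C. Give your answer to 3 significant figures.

M c_p dT/dt = ṁ c_p (T_in − T) + Q̇.
τ = M/ṁ = 378.84 min; T_ss = T_in + Q̇/(ṁ c_p) = 82.650 °C.
T(t) = T_ss + (T₀ − T_ss) e^(−t/τ). Set T = 66.6:
e^(−t/τ) = (66.6 − 82.650)/(12.5 − 82.650) = 0.22880
t = −378.84 · ln(0.22880) = 558.76 min.

559 min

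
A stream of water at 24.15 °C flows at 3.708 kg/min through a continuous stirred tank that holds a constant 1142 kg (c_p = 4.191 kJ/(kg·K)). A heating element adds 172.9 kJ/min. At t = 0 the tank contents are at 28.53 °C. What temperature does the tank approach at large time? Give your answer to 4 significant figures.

35.28 °C

M c_p dT/dt = ṁ c_p (T_in − T) + Q̇.
At steady state dT/dt = 0 ⇒ T_ss = T_in + Q̇/(ṁ c_p) = 24.15 + 172.9/(3.708·4.191) = 35.2760 °C.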